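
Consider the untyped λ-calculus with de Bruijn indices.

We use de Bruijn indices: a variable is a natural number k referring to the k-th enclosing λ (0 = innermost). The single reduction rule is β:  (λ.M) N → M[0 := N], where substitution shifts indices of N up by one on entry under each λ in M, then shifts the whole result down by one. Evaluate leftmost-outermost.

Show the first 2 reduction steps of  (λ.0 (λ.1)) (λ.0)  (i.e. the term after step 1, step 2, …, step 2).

  start: (λ.0 (λ.1)) (λ.0)
  [1] (λ.0) (λ.λ.0)
  [2] λ.λ.0

Answer: after 2 steps: λ.λ.0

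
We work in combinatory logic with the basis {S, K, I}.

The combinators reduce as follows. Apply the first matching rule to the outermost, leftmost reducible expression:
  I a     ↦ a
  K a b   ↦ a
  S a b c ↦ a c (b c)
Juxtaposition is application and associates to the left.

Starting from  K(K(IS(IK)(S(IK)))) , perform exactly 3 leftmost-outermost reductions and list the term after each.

  start: K(K(IS(IK)(S(IK))))
  [1] K(K(S(IK)(S(IK))))
  [2] K(K(SK(S(IK))))
  [3] K(K(SK(SK)))

Answer: after 3 steps: K(K(SK(SK)))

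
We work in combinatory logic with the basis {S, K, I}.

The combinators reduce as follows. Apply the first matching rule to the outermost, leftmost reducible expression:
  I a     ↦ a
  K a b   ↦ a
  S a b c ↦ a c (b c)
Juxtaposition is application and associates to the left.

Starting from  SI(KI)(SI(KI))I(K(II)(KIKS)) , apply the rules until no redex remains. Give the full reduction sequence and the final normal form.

  start: SI(KI)(SI(KI))I(K(II)(KIKS))
  →1  I(SI(KI))(KI(SI(KI)))I(K(II)(KIKS))
  →2  SI(KI)(KI(SI(KI)))I(K(II)(KIKS))
  →3  I(KI(SI(KI)))(KI(KI(SI(KI))))I(K(II)(KIKS))
  →4  KI(SI(KI))(KI(KI(SI(KI))))I(K(II)(KIKS))
  →5  I(KI(KI(SI(KI))))I(K(II)(KIKS))
  →6  KI(KI(SI(KI)))I(K(II)(KIKS))
  →7  II(K(II)(KIKS))
  →8  I(K(II)(KIKS))
  →9  K(II)(KIKS)
  →10  II
  →11  I

Answer: normal form = I  (in 11 steps)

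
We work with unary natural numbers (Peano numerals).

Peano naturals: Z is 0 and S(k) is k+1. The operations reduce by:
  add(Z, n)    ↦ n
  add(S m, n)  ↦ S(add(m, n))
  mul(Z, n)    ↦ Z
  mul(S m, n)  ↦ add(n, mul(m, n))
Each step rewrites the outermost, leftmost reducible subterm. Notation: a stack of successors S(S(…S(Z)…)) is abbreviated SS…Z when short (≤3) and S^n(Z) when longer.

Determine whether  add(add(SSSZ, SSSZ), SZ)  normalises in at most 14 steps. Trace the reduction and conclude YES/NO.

  start: add(add(SSSZ, SSSZ), SZ)
  →1  add(S(add(SSZ, SSSZ)), SZ)
  →2  S(add(add(SSZ, SSSZ), SZ))
  →3  S(add(S(add(SZ, SSSZ)), SZ))
  →4  S(S(add(add(SZ, SSSZ), SZ)))
  →5  S(S(add(S(add(Z, SSSZ)), SZ)))
  →6  S(S(S(add(add(Z, SSSZ), SZ))))
  →7  S(S(S(add(SSSZ, SZ))))
  →8  S(S(S(S(add(SSZ, SZ)))))
  →9  S(S(S(S(S(add(SZ, SZ))))))
  →10  S(S(S(S(S(S(add(Z, SZ)))))))
  →11  S^7(Z)

Answer: YES — reaches normal form S^7(Z) in 11 ≤ 14 steps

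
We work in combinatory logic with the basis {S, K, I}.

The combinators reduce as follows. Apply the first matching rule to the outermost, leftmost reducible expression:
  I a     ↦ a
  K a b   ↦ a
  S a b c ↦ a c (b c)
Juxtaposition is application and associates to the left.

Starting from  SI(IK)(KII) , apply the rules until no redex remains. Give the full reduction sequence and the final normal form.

  start: SI(IK)(KII)
  step 1: I(KII)(IK(KII))
  step 2: KII(IK(KII))
  step 3: I(IK(KII))
  step 4: IK(KII)
  step 5: K(KII)
  step 6: KI

Answer: normal form = KI  (in 6 steps)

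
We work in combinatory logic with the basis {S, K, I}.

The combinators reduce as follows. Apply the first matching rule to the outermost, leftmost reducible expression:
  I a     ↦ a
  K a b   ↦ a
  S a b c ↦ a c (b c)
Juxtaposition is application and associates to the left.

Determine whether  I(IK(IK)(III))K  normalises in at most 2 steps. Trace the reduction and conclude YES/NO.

  start: I(IK(IK)(III))K
  [1] IK(IK)(III)K
  [2] K(IK)(III)K

Answer: NO — after 2 steps the term is K(IK)(III)K, not yet normal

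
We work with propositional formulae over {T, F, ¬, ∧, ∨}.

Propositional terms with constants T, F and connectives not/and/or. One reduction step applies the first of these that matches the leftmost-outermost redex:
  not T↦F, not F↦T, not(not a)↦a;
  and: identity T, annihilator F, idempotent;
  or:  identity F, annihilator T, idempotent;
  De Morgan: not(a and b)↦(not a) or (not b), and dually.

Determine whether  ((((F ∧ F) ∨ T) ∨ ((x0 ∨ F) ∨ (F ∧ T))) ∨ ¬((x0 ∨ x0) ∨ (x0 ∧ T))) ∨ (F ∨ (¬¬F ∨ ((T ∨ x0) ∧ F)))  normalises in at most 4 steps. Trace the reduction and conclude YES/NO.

  start: ((((F ∧ F) ∨ T) ∨ ((x0 ∨ F) ∨ (F ∧ T))) ∨ ¬((x0 ∨ x0) ∨ (x0 ∧ T))) ∨ (F ∨ (¬¬F ∨ ((T ∨ x0) ∧ F)))
  →1  ((T ∨ ((x0 ∨ F) ∨ (F ∧ T))) ∨ ¬((x0 ∨ x0) ∨ (x0 ∧ T))) ∨ (F ∨ (¬¬F ∨ ((T ∨ x0) ∧ F)))
  →2  (T ∨ ¬((x0 ∨ x0) ∨ (x0 ∧ T))) ∨ (F ∨ (¬¬F ∨ ((T ∨ x0) ∧ F)))
  →3  T ∨ (F ∨ (¬¬F ∨ ((T ∨ x0) ∧ F)))
  →4  T

Answer: YES — reaches normal form T in 4 ≤ 4 steps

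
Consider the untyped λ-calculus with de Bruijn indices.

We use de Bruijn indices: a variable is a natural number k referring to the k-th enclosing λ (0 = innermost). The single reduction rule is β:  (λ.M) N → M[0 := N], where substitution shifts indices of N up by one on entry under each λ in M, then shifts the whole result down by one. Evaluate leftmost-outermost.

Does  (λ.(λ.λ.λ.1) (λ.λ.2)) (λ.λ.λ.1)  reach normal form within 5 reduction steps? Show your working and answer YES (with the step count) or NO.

  start: (λ.(λ.λ.λ.1) (λ.λ.2)) (λ.λ.λ.1)
  →1  (λ.λ.λ.1) (λ.λ.λ.λ.λ.1)
  →2  λ.λ.1

Answer: YES — reaches normal form λ.λ.1 in 2 ≤ 5 steps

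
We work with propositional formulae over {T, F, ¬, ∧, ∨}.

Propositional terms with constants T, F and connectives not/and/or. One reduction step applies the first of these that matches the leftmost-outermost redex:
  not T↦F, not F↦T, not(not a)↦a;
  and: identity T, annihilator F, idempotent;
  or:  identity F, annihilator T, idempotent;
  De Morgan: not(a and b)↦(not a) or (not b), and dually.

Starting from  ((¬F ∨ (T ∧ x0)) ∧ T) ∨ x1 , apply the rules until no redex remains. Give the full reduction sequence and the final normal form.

  start: ((¬F ∨ (T ∧ x0)) ∧ T) ∨ x1
  step 1: (¬F ∨ (T ∧ x0)) ∨ x1
  step 2: (T ∨ (T ∧ x0)) ∨ x1
  step 3: T ∨ x1
  step 4: T

Answer: normal form = T  (in 4 steps)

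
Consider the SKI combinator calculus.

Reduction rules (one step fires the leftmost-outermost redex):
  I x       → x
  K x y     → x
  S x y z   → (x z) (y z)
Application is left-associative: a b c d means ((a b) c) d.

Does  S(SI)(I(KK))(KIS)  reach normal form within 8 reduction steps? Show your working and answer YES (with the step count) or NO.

  start: S(SI)(I(KK))(KIS)
  →1  SI(KIS)(I(KK)(KIS))
  →2  I(I(KK)(KIS))(KIS(I(KK)(KIS)))
  →3  I(KK)(KIS)(KIS(I(KK)(KIS)))
  →4  KK(KIS)(KIS(I(KK)(KIS)))
  →5  K(KIS(I(KK)(KIS)))
  →6  K(I(I(KK)(KIS)))
  →7  K(I(KK)(KIS))
  →8  K(KK(KIS))

Answer: NO — after 8 steps the term is K(KK(KIS)), not yet normal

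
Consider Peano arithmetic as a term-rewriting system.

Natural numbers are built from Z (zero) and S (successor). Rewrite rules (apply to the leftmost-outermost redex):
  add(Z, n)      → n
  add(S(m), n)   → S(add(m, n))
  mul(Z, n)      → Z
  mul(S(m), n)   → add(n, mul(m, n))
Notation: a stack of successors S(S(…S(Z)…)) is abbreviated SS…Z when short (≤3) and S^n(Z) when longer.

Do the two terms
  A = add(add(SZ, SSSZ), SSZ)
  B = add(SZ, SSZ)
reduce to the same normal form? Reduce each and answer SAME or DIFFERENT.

Answer: DIFFERENT — A ⇓ S^6(Z), B ⇓ SSSZ

Reduction:
Term A:
  start: add(add(SZ, SSSZ), SSZ)
  [1] add(S(add(Z, SSSZ)), SSZ)
  [2] S(add(add(Z, SSSZ), SSZ))
  [3] S(add(SSSZ, SSZ))
  [4] S(S(add(SSZ, SSZ)))
  [5] S(S(S(add(SZ, SSZ))))
  [6] S(S(S(S(add(Z, SSZ)))))
  [7] S^6(Z)

Term B:
  start: add(SZ, SSZ)
  [1] S(add(Z, SSZ))
  [2] SSSZ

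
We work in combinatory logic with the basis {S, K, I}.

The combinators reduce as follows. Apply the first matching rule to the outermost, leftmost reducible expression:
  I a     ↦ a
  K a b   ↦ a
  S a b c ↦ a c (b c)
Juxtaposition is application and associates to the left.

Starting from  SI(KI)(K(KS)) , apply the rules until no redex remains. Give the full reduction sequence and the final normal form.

  start: SI(KI)(K(KS))
  step 1: I(K(KS))(KI(K(KS)))
  step 2: K(KS)(KI(K(KS)))
  step 3: KS

Answer: normal form = KS  (in 3 steps)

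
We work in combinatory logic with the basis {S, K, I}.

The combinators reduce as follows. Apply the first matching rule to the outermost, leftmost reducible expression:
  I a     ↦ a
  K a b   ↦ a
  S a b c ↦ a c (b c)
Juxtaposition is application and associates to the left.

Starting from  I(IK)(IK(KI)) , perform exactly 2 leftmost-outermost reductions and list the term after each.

  start: I(IK)(IK(KI))
  step 1: IK(IK(KI))
  step 2: K(IK(KI))

Answer: after 2 steps: K(IK(KI))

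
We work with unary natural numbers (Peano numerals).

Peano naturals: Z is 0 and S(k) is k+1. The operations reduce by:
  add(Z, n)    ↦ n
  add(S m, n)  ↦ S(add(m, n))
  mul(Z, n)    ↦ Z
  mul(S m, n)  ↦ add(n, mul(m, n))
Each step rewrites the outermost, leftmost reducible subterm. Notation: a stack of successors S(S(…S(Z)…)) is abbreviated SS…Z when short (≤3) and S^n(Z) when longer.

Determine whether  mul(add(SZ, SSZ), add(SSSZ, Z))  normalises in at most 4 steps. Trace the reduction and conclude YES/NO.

  start: mul(add(SZ, SSZ), add(SSSZ, Z))
  →1  mul(S(add(Z, SSZ)), add(SSSZ, Z))
  →2  add(add(SSSZ, Z), mul(add(Z, SSZ), add(SSSZ, Z)))
  →3  add(S(add(SSZ, Z)), mul(add(Z, SSZ), add(SSSZ, Z)))
  →4  S(add(add(SSZ, Z), mul(add(Z, SSZ), add(SSSZ, Z))))

Answer: NO — after 4 steps the term is S(add(add(SSZ, Z), mul(add(Z, SSZ), add(SSSZ, Z)))), not yet normal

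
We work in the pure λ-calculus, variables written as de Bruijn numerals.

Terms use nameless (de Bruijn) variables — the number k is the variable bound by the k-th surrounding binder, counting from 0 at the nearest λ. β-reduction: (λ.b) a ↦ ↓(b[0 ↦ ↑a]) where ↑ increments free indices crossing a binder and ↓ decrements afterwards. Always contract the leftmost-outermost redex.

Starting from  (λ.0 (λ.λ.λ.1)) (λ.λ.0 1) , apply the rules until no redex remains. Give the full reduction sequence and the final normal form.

Answer: normal form = λ.0 (λ.λ.λ.1)  (in 2 steps)

Working:
  start: (λ.0 (λ.λ.λ.1)) (λ.λ.0 1)
  →1  (λ.λ.0 1) (λ.λ.λ.1)
  →2  λ.0 (λ.λ.λ.1)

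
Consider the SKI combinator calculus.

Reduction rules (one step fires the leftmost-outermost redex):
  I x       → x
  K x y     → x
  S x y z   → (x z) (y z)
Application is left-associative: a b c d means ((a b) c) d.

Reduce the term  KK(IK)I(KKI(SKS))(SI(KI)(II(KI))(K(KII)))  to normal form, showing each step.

  start: KK(IK)I(KKI(SKS))(SI(KI)(II(KI))(K(KII)))
  [1] KI(KKI(SKS))(SI(KI)(II(KI))(K(KII)))
  [2] I(SI(KI)(II(KI))(K(KII)))
  [3] SI(KI)(II(KI))(K(KII))
  [4] I(II(KI))(KI(II(KI)))(K(KII))
  [5] II(KI)(KI(II(KI)))(K(KII))
  [6] I(KI)(KI(II(KI)))(K(KII))
  [7] KI(KI(II(KI)))(K(KII))
  [8] I(K(KII))
  [9] K(KII)
  [10] KI

Answer: normal form = KI  (in 10 steps)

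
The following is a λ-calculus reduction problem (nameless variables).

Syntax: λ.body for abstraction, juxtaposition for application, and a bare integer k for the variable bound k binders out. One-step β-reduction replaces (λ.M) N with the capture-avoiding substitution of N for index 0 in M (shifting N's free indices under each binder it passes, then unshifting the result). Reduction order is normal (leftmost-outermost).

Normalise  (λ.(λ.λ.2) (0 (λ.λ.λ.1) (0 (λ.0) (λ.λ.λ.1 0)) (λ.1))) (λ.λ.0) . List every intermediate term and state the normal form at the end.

  start: (λ.(λ.λ.2) (0 (λ.λ.λ.1) (0 (λ.0) (λ.λ.λ.1 0)) (λ.1))) (λ.λ.0)
  →1  (λ.λ.λ.λ.0) ((λ.λ.0) (λ.λ.λ.1) ((λ.λ.0) (λ.0) (λ.λ.λ.1 0)) (λ.λ.λ.0))
  →2  λ.λ.λ.0

Answer: normal form = λ.λ.λ.0  (in 2 steps)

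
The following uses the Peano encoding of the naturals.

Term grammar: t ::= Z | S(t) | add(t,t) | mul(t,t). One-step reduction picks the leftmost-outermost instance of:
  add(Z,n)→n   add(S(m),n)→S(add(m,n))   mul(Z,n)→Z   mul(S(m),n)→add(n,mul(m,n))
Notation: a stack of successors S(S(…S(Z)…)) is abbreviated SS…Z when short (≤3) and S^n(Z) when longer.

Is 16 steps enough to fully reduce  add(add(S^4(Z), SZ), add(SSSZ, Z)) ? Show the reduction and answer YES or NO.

  start: add(add(S^4(Z), SZ), add(SSSZ, Z))
  →1  add(S(add(SSSZ, SZ)), add(SSSZ, Z))
  →2  S(add(add(SSSZ, SZ), add(SSSZ, Z)))
  →3  S(add(S(add(SSZ, SZ)), add(SSSZ, Z)))
  →4  S(S(add(add(SSZ, SZ), add(SSSZ, Z))))
  →5  S(S(add(S(add(SZ, SZ)), add(SSSZ, Z))))
  →6  S(S(S(add(add(SZ, SZ), add(SSSZ, Z)))))
  →7  S(S(S(add(S(add(Z, SZ)), add(SSSZ, Z)))))
  →8  S(S(S(S(add(add(Z, SZ), add(SSSZ, Z))))))
  →9  S(S(S(S(add(SZ, add(SSSZ, Z))))))
  →10  S(S(S(S(S(add(Z, add(SSSZ, Z)))))))
  →11  S(S(S(S(S(add(SSSZ, Z))))))
  →12  S(S(S(S(S(S(add(SSZ, Z)))))))
  →13  S(S(S(S(S(S(S(add(SZ, Z))))))))
  →14  S(S(S(S(S(S(S(S(add(Z, Z)))))))))
  →15  S^8(Z)

Answer: YES — reaches normal form S^8(Z) in 15 ≤ 16 steps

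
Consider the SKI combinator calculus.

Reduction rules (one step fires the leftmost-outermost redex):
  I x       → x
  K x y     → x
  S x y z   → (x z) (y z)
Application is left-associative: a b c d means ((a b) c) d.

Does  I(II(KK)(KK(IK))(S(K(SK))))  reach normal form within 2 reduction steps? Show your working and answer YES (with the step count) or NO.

Answer: NO — after 2 steps the term is I(KK)(KK(IK))(S(K(SK))), not yet normal

Derivation:
  start: I(II(KK)(KK(IK))(S(K(SK))))
  step 1: II(KK)(KK(IK))(S(K(SK)))
  step 2: I(KK)(KK(IK))(S(K(SK)))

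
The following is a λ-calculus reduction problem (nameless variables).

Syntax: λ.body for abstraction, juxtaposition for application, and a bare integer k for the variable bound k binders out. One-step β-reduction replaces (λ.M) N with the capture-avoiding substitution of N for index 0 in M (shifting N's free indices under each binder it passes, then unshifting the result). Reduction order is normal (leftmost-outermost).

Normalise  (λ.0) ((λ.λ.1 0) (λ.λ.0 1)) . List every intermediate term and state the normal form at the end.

  start: (λ.0) ((λ.λ.1 0) (λ.λ.0 1))
  step 1: (λ.λ.1 0) (λ.λ.0 1)
  step 2: λ.(λ.λ.0 1) 0
  step 3: λ.λ.0 1

Answer: normal form = λ.λ.0 1  (in 3 steps)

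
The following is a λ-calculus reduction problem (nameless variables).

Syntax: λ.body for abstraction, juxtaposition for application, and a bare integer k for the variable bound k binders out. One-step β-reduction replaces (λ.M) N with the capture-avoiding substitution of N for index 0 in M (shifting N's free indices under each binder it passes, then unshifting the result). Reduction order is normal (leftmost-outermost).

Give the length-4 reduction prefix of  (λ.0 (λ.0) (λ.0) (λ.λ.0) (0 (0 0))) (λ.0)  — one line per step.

Answer: after 4 steps: (λ.λ.0) ((λ.0) ((λ.0) (λ.0)))

Reduction:
  start: (λ.0 (λ.0) (λ.0) (λ.λ.0) (0 (0 0))) (λ.0)
  →1  (λ.0) (λ.0) (λ.0) (λ.λ.0) ((λ.0) ((λ.0) (λ.0)))
  →2  (λ.0) (λ.0) (λ.λ.0) ((λ.0) ((λ.0) (λ.0)))
  →3  (λ.0) (λ.λ.0) ((λ.0) ((λ.0) (λ.0)))
  →4  (λ.λ.0) ((λ.0) ((λ.0) (λ.0)))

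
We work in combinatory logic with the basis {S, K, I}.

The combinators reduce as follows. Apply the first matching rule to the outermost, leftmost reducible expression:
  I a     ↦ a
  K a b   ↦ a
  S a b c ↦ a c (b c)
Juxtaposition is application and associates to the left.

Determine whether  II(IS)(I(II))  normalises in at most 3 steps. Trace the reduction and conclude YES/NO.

Answer: NO — after 3 steps the term is S(I(II)), not yet normal

Derivation:
  start: II(IS)(I(II))
  →1  I(IS)(I(II))
  →2  IS(I(II))
  →3  S(I(II))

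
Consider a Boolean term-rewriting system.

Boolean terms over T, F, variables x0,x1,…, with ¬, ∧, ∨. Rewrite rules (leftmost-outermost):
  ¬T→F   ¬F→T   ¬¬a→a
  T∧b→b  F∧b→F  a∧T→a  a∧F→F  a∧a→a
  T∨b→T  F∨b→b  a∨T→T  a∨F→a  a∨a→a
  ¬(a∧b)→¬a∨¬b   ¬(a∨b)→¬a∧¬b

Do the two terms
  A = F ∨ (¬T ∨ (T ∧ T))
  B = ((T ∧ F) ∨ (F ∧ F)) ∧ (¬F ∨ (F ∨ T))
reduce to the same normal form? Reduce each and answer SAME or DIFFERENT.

Term A:
  start: F ∨ (¬T ∨ (T ∧ T))
  [1] ¬T ∨ (T ∧ T)
  [2] F ∨ (T ∧ T)
  [3] T ∧ T
  [4] T

Term B:
  start: ((T ∧ F) ∨ (F ∧ F)) ∧ (¬F ∨ (F ∨ T))
  [1] (F ∨ (F ∧ F)) ∧ (¬F ∨ (F ∨ T))
  [2] (F ∧ F) ∧ (¬F ∨ (F ∨ T))
  [3] F ∧ (¬F ∨ (F ∨ T))
  [4] F

Answer: DIFFERENT — A ⇓ T, B ⇓ F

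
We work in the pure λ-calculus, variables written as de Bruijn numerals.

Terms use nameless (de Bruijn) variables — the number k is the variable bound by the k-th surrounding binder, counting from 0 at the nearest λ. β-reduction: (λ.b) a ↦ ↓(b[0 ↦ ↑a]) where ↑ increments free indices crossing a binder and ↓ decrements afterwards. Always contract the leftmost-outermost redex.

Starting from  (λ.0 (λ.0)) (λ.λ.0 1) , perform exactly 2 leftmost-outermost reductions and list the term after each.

Answer: after 2 steps: λ.0 (λ.0)

Derivation:
  start: (λ.0 (λ.0)) (λ.λ.0 1)
  →1  (λ.λ.0 1) (λ.0)
  →2  λ.0 (λ.0)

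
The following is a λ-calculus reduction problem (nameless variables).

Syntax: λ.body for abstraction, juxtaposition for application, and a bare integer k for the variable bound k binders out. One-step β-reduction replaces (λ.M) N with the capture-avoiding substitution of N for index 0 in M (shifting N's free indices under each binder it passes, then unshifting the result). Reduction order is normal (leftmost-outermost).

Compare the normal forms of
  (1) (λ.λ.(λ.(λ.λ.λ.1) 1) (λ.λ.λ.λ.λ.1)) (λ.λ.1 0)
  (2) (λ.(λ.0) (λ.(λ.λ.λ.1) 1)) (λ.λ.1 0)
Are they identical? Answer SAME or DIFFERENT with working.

Answer: SAME — A ⇓ λ.λ.λ.1, B ⇓ λ.λ.λ.1

Working:
Term A:
  start: (λ.λ.(λ.(λ.λ.λ.1) 1) (λ.λ.λ.λ.λ.1)) (λ.λ.1 0)
  step 1: λ.(λ.(λ.λ.λ.1) 1) (λ.λ.λ.λ.λ.1)
  step 2: λ.(λ.λ.λ.1) 0
  step 3: λ.λ.λ.1

Term B:
  start: (λ.(λ.0) (λ.(λ.λ.λ.1) 1)) (λ.λ.1 0)
  step 1: (λ.0) (λ.(λ.λ.λ.1) (λ.λ.1 0))
  step 2: λ.(λ.λ.λ.1) (λ.λ.1 0)
  step 3: λ.λ.λ.1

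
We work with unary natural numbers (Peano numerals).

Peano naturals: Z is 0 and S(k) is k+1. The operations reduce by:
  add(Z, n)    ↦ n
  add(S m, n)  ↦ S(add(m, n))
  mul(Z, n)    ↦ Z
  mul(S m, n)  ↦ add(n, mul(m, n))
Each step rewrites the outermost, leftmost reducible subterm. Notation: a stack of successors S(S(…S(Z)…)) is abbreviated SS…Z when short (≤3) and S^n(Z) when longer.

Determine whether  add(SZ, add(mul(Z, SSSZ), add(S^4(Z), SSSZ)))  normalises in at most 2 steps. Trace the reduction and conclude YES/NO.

Answer: NO — after 2 steps the term is S(add(mul(Z, SSSZ), add(S^4(Z), SSSZ))), not yet normal

Derivation:
  start: add(SZ, add(mul(Z, SSSZ), add(S^4(Z), SSSZ)))
  step 1: S(add(Z, add(mul(Z, SSSZ), add(S^4(Z), SSSZ))))
  step 2: S(add(mul(Z, SSSZ), add(S^4(Z), SSSZ)))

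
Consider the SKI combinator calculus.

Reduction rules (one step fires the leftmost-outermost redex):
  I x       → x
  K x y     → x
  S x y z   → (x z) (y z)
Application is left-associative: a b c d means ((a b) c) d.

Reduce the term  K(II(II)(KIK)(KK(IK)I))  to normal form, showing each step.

Answer: normal form = K(KI)  (in 7 steps)

Working:
  start: K(II(II)(KIK)(KK(IK)I))
  [1] K(I(II)(KIK)(KK(IK)I))
  [2] K(II(KIK)(KK(IK)I))
  [3] K(I(KIK)(KK(IK)I))
  [4] K(KIK(KK(IK)I))
  [5] K(I(KK(IK)I))
  [6] K(KK(IK)I)
  [7] K(KI)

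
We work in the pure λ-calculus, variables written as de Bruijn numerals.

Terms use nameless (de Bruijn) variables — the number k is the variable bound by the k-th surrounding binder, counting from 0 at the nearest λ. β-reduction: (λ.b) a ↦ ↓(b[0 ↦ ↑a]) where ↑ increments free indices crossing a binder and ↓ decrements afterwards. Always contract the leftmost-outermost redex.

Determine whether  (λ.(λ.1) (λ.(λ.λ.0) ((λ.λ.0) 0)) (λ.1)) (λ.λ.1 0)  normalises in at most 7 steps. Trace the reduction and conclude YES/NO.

  start: (λ.(λ.1) (λ.(λ.λ.0) ((λ.λ.0) 0)) (λ.1)) (λ.λ.1 0)
  step 1: (λ.λ.λ.1 0) (λ.(λ.λ.0) ((λ.λ.0) 0)) (λ.λ.λ.1 0)
  step 2: (λ.λ.1 0) (λ.λ.λ.1 0)
  step 3: λ.(λ.λ.λ.1 0) 0
  step 4: λ.λ.λ.1 0

Answer: YES — reaches normal form λ.λ.λ.1 0 in 4 ≤ 7 steps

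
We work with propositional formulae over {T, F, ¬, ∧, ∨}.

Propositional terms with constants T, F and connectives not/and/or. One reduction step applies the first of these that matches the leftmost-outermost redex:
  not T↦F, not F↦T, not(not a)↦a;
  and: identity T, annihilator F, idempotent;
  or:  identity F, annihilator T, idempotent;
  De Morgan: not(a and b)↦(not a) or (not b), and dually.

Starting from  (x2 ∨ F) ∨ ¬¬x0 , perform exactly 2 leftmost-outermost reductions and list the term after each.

Answer: after 2 steps: x2 ∨ x0

Derivation:
  start: (x2 ∨ F) ∨ ¬¬x0
  step 1: x2 ∨ ¬¬x0
  step 2: x2 ∨ x0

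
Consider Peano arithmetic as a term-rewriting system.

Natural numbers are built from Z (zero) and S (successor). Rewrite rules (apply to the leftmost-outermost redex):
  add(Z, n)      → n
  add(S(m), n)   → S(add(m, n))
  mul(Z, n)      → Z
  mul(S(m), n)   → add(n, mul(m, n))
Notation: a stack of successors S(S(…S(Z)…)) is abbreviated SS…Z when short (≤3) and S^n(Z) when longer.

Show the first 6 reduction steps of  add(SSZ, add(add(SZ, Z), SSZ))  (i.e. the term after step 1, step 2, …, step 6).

Answer: after 6 steps: S(S(S(add(Z, SSZ))))

Working:
  start: add(SSZ, add(add(SZ, Z), SSZ))
  →1  S(add(SZ, add(add(SZ, Z), SSZ)))
  →2  S(S(add(Z, add(add(SZ, Z), SSZ))))
  →3  S(S(add(add(SZ, Z), SSZ)))
  →4  S(S(add(S(add(Z, Z)), SSZ)))
  →5  S(S(S(add(add(Z, Z), SSZ))))
  →6  S(S(S(add(Z, SSZ))))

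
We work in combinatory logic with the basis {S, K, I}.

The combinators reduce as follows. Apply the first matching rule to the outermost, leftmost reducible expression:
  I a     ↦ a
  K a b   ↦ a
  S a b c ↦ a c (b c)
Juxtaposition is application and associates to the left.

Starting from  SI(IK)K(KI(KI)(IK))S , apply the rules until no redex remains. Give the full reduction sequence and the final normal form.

Answer: normal form = K  (in 5 steps)

Derivation:
  start: SI(IK)K(KI(KI)(IK))S
  →1  IK(IKK)(KI(KI)(IK))S
  →2  K(IKK)(KI(KI)(IK))S
  →3  IKKS
  →4  KKS
  →5  K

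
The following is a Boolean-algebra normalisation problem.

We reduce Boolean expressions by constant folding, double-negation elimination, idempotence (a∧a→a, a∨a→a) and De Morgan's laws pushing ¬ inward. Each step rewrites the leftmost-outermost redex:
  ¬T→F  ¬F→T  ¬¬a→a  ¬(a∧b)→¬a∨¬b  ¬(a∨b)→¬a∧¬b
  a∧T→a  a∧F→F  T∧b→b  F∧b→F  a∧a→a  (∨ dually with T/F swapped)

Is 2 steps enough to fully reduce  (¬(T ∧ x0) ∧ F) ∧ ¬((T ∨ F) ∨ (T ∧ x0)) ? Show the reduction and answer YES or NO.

  start: (¬(T ∧ x0) ∧ F) ∧ ¬((T ∨ F) ∨ (T ∧ x0))
  [1] F ∧ ¬((T ∨ F) ∨ (T ∧ x0))
  [2] F

Answer: YES — reaches normal form F in 2 ≤ 2 steps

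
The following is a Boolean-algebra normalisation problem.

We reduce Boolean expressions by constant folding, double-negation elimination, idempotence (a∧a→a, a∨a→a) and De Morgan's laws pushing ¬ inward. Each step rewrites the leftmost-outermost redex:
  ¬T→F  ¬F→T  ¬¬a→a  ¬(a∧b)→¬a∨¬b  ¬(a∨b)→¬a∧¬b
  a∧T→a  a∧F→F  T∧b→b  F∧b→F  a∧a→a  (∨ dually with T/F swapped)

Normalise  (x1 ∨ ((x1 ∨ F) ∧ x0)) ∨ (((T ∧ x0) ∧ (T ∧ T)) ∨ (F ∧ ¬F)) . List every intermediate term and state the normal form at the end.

Answer: normal form = (x1 ∨ (x1 ∧ x0)) ∨ x0  (in 6 steps)

Derivation:
  start: (x1 ∨ ((x1 ∨ F) ∧ x0)) ∨ (((T ∧ x0) ∧ (T ∧ T)) ∨ (F ∧ ¬F))
  →1  (x1 ∨ (x1 ∧ x0)) ∨ (((T ∧ x0) ∧ (T ∧ T)) ∨ (F ∧ ¬F))
  →2  (x1 ∨ (x1 ∧ x0)) ∨ ((x0 ∧ (T ∧ T)) ∨ (F ∧ ¬F))
  →3  (x1 ∨ (x1 ∧ x0)) ∨ ((x0 ∧ T) ∨ (F ∧ ¬F))
  →4  (x1 ∨ (x1 ∧ x0)) ∨ (x0 ∨ (F ∧ ¬F))
  →5  (x1 ∨ (x1 ∧ x0)) ∨ (x0 ∨ F)
  →6  (x1 ∨ (x1 ∧ x0)) ∨ x0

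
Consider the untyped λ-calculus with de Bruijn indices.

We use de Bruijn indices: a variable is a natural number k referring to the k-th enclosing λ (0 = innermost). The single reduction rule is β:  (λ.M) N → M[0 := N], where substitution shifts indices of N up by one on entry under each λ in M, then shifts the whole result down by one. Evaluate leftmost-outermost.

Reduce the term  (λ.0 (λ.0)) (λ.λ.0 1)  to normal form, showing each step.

  start: (λ.0 (λ.0)) (λ.λ.0 1)
  [1] (λ.λ.0 1) (λ.0)
  [2] λ.0 (λ.0)

Answer: normal form = λ.0 (λ.0)  (in 2 steps)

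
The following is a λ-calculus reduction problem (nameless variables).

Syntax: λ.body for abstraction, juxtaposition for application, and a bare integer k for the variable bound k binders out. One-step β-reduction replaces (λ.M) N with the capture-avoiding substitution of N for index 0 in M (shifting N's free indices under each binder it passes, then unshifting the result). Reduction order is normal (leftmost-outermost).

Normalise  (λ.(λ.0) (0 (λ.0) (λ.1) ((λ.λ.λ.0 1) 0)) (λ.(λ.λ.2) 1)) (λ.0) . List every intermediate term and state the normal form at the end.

Answer: normal form = λ.λ.1  (in 7 steps)

Reduction:
  start: (λ.(λ.0) (0 (λ.0) (λ.1) ((λ.λ.λ.0 1) 0)) (λ.(λ.λ.2) 1)) (λ.0)
  →1  (λ.0) ((λ.0) (λ.0) (λ.λ.0) ((λ.λ.λ.0 1) (λ.0))) (λ.(λ.λ.2) (λ.0))
  →2  (λ.0) (λ.0) (λ.λ.0) ((λ.λ.λ.0 1) (λ.0)) (λ.(λ.λ.2) (λ.0))
  →3  (λ.0) (λ.λ.0) ((λ.λ.λ.0 1) (λ.0)) (λ.(λ.λ.2) (λ.0))
  →4  (λ.λ.0) ((λ.λ.λ.0 1) (λ.0)) (λ.(λ.λ.2) (λ.0))
  →5  (λ.0) (λ.(λ.λ.2) (λ.0))
  →6  λ.(λ.λ.2) (λ.0)
  →7  λ.λ.1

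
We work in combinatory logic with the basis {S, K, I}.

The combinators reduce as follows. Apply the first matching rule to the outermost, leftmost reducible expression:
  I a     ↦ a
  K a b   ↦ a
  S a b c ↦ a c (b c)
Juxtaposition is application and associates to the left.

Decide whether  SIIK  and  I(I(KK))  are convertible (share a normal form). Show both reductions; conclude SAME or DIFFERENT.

Answer: SAME — A ⇓ KK, B ⇓ KK

Working:
Term A:
  start: SIIK
  step 1: IK(IK)
  step 2: K(IK)
  step 3: KK

Term B:
  start: I(I(KK))
  step 1: I(KK)
  step 2: KK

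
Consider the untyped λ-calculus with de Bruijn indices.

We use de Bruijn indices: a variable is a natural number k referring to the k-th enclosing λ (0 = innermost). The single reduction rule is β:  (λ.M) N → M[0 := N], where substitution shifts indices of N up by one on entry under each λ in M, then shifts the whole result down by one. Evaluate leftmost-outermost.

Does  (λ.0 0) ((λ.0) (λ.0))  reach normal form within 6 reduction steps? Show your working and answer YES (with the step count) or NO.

Answer: YES — reaches normal form λ.0 in 4 ≤ 6 steps

Working:
  start: (λ.0 0) ((λ.0) (λ.0))
  [1] (λ.0) (λ.0) ((λ.0) (λ.0))
  [2] (λ.0) ((λ.0) (λ.0))
  [3] (λ.0) (λ.0)
  [4] λ.0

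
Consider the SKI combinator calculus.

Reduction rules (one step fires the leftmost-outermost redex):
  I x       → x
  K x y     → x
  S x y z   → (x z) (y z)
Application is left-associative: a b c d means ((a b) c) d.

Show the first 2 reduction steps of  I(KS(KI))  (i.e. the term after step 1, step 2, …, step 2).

Answer: after 2 steps: S

Reduction:
  start: I(KS(KI))
  →1  KS(KI)
  →2  S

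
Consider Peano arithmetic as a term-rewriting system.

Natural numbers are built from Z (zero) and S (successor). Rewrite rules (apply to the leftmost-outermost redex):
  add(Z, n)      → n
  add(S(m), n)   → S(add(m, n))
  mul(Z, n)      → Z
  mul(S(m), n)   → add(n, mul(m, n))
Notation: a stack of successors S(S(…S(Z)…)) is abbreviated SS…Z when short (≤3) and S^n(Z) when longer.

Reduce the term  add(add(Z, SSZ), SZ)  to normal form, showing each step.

  start: add(add(Z, SSZ), SZ)
  step 1: add(SSZ, SZ)
  step 2: S(add(SZ, SZ))
  step 3: S(S(add(Z, SZ)))
  step 4: SSSZ

Answer: normal form = SSSZ  (in 4 steps)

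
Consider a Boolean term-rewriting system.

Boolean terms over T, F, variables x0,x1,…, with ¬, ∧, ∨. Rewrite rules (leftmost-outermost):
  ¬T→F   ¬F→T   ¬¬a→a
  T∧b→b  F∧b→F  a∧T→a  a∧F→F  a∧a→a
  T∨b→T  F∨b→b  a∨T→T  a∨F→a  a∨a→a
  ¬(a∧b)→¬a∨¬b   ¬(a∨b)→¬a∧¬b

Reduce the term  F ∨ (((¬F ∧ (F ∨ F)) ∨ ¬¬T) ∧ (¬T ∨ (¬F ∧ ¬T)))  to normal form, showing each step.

  start: F ∨ (((¬F ∧ (F ∨ F)) ∨ ¬¬T) ∧ (¬T ∨ (¬F ∧ ¬T)))
  [1] ((¬F ∧ (F ∨ F)) ∨ ¬¬T) ∧ (¬T ∨ (¬F ∧ ¬T))
  [2] ((T ∧ (F ∨ F)) ∨ ¬¬T) ∧ (¬T ∨ (¬F ∧ ¬T))
  [3] ((F ∨ F) ∨ ¬¬T) ∧ (¬T ∨ (¬F ∧ ¬T))
  [4] (F ∨ ¬¬T) ∧ (¬T ∨ (¬F ∧ ¬T))
  [5] ¬¬T ∧ (¬T ∨ (¬F ∧ ¬T))
  [6] T ∧ (¬T ∨ (¬F ∧ ¬T))
  [7] ¬T ∨ (¬F ∧ ¬T)
  [8] F ∨ (¬F ∧ ¬T)
  [9] ¬F ∧ ¬T
  [10] T ∧ ¬T
  [11] ¬T
  [12] F

Answer: normal form = F  (in 12 steps)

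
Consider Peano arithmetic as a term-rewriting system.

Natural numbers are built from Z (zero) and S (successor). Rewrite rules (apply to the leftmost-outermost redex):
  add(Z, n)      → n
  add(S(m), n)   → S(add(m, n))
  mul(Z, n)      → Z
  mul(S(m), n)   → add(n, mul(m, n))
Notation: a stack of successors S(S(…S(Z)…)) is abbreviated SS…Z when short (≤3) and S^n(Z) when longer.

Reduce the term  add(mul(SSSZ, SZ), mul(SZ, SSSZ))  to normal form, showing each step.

Answer: normal form = S^6(Z)  (in 20 steps)

Working:
  start: add(mul(SSSZ, SZ), mul(SZ, SSSZ))
  [1] add(add(SZ, mul(SSZ, SZ)), mul(SZ, SSSZ))
  [2] add(S(add(Z, mul(SSZ, SZ))), mul(SZ, SSSZ))
  [3] S(add(add(Z, mul(SSZ, SZ)), mul(SZ, SSSZ)))
  [4] S(add(mul(SSZ, SZ), mul(SZ, SSSZ)))
  [5] S(add(add(SZ, mul(SZ, SZ)), mul(SZ, SSSZ)))
  [6] S(add(S(add(Z, mul(SZ, SZ))), mul(SZ, SSSZ)))
  [7] S(S(add(add(Z, mul(SZ, SZ)), mul(SZ, SSSZ))))
  [8] S(S(add(mul(SZ, SZ), mul(SZ, SSSZ))))
  [9] S(S(add(add(SZ, mul(Z, SZ)), mul(SZ, SSSZ))))
  [10] S(S(add(S(add(Z, mul(Z, SZ))), mul(SZ, SSSZ))))
  [11] S(S(S(add(add(Z, mul(Z, SZ)), mul(SZ, SSSZ)))))
  [12] S(S(S(add(mul(Z, SZ), mul(SZ, SSSZ)))))
  [13] S(S(S(add(Z, mul(SZ, SSSZ)))))
  [14] S(S(S(mul(SZ, SSSZ))))
  [15] S(S(S(add(SSSZ, mul(Z, SSSZ)))))
  [16] S(S(S(S(add(SSZ, mul(Z, SSSZ))))))
  [17] S(S(S(S(S(add(SZ, mul(Z, SSSZ)))))))
  [18] S(S(S(S(S(S(add(Z, mul(Z, SSSZ))))))))
  [19] S(S(S(S(S(S(mul(Z, SSSZ)))))))
  [20] S^6(Z)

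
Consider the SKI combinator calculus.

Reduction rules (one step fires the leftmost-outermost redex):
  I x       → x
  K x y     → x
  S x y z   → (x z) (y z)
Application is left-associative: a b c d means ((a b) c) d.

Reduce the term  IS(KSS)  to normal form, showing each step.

  start: IS(KSS)
  →1  S(KSS)
  →2  SS

Answer: normal form = SS  (in 2 steps)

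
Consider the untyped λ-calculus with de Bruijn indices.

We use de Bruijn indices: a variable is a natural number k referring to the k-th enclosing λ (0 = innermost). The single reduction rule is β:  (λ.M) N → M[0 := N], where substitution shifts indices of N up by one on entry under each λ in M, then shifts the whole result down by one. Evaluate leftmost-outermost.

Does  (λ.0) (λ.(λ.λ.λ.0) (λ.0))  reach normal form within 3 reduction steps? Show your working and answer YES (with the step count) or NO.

  start: (λ.0) (λ.(λ.λ.λ.0) (λ.0))
  →1  λ.(λ.λ.λ.0) (λ.0)
  →2  λ.λ.λ.0

Answer: YES — reaches normal form λ.λ.λ.0 in 2 ≤ 3 steps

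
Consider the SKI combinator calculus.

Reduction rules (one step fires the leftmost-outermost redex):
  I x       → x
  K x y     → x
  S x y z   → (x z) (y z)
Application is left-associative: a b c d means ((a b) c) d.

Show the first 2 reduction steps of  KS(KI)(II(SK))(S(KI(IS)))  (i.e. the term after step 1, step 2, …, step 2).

Answer: after 2 steps: S(I(SK))(S(KI(IS)))

Working:
  start: KS(KI)(II(SK))(S(KI(IS)))
  →1  S(II(SK))(S(KI(IS)))
  →2  S(I(SK))(S(KI(IS)))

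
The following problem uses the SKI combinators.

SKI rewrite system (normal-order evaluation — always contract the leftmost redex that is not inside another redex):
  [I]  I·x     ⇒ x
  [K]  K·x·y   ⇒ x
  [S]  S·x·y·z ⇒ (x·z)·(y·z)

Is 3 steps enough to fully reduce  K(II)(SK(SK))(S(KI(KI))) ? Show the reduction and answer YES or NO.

  start: K(II)(SK(SK))(S(KI(KI)))
  step 1: II(S(KI(KI)))
  step 2: I(S(KI(KI)))
  step 3: S(KI(KI))

Answer: NO — after 3 steps the term is S(KI(KI)), not yet normal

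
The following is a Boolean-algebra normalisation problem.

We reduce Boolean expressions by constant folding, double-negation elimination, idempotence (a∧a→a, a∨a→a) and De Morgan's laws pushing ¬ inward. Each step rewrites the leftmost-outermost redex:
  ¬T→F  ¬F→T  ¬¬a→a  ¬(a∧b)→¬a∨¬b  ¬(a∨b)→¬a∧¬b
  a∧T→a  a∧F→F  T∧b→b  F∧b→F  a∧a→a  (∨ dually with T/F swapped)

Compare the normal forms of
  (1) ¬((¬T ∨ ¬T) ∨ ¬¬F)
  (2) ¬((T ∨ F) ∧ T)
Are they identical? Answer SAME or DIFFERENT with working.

Term A:
  start: ¬((¬T ∨ ¬T) ∨ ¬¬F)
  step 1: ¬(¬T ∨ ¬T) ∧ ¬¬¬F
  step 2: (¬¬T ∧ ¬¬T) ∧ ¬¬¬F
  step 3: ¬¬T ∧ ¬¬¬F
  step 4: T ∧ ¬¬¬F
  step 5: ¬¬¬F
  step 6: ¬F
  step 7: T

Term B:
  start: ¬((T ∨ F) ∧ T)
  step 1: ¬(T ∨ F) ∨ ¬T
  step 2: (¬T ∧ ¬F) ∨ ¬T
  step 3: (F ∧ ¬F) ∨ ¬T
  step 4: F ∨ ¬T
  step 5: ¬T
  step 6: F

Answer: DIFFERENT — A ⇓ T, B ⇓ F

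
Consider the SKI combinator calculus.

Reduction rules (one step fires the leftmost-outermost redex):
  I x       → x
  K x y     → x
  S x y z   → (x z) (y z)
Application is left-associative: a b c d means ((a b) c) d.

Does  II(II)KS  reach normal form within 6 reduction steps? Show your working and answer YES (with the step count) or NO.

Answer: YES — reaches normal form KS in 4 ≤ 6 steps

Reduction:
  start: II(II)KS
  step 1: I(II)KS
  step 2: IIKS
  step 3: IKS
  step 4: KS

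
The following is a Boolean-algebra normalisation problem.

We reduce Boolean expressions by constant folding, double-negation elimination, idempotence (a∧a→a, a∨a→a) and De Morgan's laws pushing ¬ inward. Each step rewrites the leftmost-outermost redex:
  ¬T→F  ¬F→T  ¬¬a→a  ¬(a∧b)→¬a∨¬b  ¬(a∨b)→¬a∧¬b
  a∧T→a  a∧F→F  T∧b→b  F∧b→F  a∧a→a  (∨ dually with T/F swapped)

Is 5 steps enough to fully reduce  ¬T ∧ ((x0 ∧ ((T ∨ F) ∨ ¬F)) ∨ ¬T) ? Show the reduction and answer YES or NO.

Answer: YES — reaches normal form F in 2 ≤ 5 steps

Working:
  start: ¬T ∧ ((x0 ∧ ((T ∨ F) ∨ ¬F)) ∨ ¬T)
  →1  F ∧ ((x0 ∧ ((T ∨ F) ∨ ¬F)) ∨ ¬T)
  →2  F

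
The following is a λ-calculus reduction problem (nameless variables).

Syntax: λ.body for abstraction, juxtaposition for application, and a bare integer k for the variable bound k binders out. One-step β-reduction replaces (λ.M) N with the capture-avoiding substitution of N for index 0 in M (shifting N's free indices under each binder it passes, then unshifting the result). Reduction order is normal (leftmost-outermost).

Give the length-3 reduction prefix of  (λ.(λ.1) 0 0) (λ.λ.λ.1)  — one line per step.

  start: (λ.(λ.1) 0 0) (λ.λ.λ.1)
  [1] (λ.λ.λ.λ.1) (λ.λ.λ.1) (λ.λ.λ.1)
  [2] (λ.λ.λ.1) (λ.λ.λ.1)
  [3] λ.λ.1

Answer: after 3 steps: λ.λ.1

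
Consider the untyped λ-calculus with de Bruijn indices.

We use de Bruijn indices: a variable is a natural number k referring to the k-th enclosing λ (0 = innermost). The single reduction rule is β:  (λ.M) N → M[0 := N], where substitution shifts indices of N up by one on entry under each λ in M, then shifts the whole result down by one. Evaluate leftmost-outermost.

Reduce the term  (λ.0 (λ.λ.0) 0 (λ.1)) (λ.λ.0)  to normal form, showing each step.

Answer: normal form = λ.0  (in 4 steps)

Reduction:
  start: (λ.0 (λ.λ.0) 0 (λ.1)) (λ.λ.0)
  step 1: (λ.λ.0) (λ.λ.0) (λ.λ.0) (λ.λ.λ.0)
  step 2: (λ.0) (λ.λ.0) (λ.λ.λ.0)
  step 3: (λ.λ.0) (λ.λ.λ.0)
  step 4: λ.0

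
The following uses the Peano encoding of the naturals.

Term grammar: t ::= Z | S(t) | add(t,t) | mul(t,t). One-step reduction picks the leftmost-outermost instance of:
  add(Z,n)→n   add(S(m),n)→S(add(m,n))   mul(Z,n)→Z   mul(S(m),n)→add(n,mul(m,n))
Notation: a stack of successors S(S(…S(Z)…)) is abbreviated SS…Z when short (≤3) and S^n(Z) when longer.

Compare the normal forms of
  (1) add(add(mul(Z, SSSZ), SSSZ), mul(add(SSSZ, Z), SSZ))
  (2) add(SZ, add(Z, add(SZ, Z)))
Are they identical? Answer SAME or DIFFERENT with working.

Term A:
  start: add(add(mul(Z, SSSZ), SSSZ), mul(add(SSSZ, Z), SSZ))
  [1] add(add(Z, SSSZ), mul(add(SSSZ, Z), SSZ))
  [2] add(SSSZ, mul(add(SSSZ, Z), SSZ))
  [3] S(add(SSZ, mul(add(SSSZ, Z), SSZ)))
  [4] S(S(add(SZ, mul(add(SSSZ, Z), SSZ))))
  [5] S(S(S(add(Z, mul(add(SSSZ, Z), SSZ)))))
  [6] S(S(S(mul(add(SSSZ, Z), SSZ))))
  [7] S(S(S(mul(S(add(SSZ, Z)), SSZ))))
  [8] S(S(S(add(SSZ, mul(add(SSZ, Z), SSZ)))))
  [9] S(S(S(S(add(SZ, mul(add(SSZ, Z), SSZ))))))
  [10] S(S(S(S(S(add(Z, mul(add(SSZ, Z), SSZ)))))))
  [11] S(S(S(S(S(mul(add(SSZ, Z), SSZ))))))
  [12] S(S(S(S(S(mul(S(add(SZ, Z)), SSZ))))))
  [13] S(S(S(S(S(add(SSZ, mul(add(SZ, Z), SSZ)))))))
  [14] S(S(S(S(S(S(add(SZ, mul(add(SZ, Z), SSZ))))))))
  [15] S(S(S(S(S(S(S(add(Z, mul(add(SZ, Z), SSZ)))))))))
  [16] S(S(S(S(S(S(S(mul(add(SZ, Z), SSZ))))))))
  [17] S(S(S(S(S(S(S(mul(S(add(Z, Z)), SSZ))))))))
  [18] S(S(S(S(S(S(S(add(SSZ, mul(add(Z, Z), SSZ)))))))))
  [19] S(S(S(S(S(S(S(S(add(SZ, mul(add(Z, Z), SSZ))))))))))
  [20] S(S(S(S(S(S(S(S(S(add(Z, mul(add(Z, Z), SSZ)))))))))))
  [21] S(S(S(S(S(S(S(S(S(mul(add(Z, Z), SSZ))))))))))
  [22] S(S(S(S(S(S(S(S(S(mul(Z, SSZ))))))))))
  [23] S^9(Z)

Term B:
  start: add(SZ, add(Z, add(SZ, Z)))
  [1] S(add(Z, add(Z, add(SZ, Z))))
  [2] S(add(Z, add(SZ, Z)))
  [3] S(add(SZ, Z))
  [4] S(S(add(Z, Z)))
  [5] SSZ

Answer: DIFFERENT — A ⇓ S^9(Z), B ⇓ SSZ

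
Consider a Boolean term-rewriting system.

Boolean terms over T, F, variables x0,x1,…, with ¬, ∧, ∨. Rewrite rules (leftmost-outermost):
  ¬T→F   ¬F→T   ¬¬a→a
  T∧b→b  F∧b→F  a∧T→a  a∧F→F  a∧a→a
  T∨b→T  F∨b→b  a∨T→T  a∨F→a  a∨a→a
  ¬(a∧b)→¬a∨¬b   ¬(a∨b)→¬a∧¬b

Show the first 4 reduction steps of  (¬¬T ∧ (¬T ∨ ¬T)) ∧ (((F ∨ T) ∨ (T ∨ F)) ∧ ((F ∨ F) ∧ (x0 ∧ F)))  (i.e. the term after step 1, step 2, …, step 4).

  start: (¬¬T ∧ (¬T ∨ ¬T)) ∧ (((F ∨ T) ∨ (T ∨ F)) ∧ ((F ∨ F) ∧ (x0 ∧ F)))
  [1] (T ∧ (¬T ∨ ¬T)) ∧ (((F ∨ T) ∨ (T ∨ F)) ∧ ((F ∨ F) ∧ (x0 ∧ F)))
  [2] (¬T ∨ ¬T) ∧ (((F ∨ T) ∨ (T ∨ F)) ∧ ((F ∨ F) ∧ (x0 ∧ F)))
  [3] ¬T ∧ (((F ∨ T) ∨ (T ∨ F)) ∧ ((F ∨ F) ∧ (x0 ∧ F)))
  [4] F ∧ (((F ∨ T) ∨ (T ∨ F)) ∧ ((F ∨ F) ∧ (x0 ∧ F)))

Answer: after 4 steps: F ∧ (((F ∨ T) ∨ (T ∨ F)) ∧ ((F ∨ F) ∧ (x0 ∧ F)))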